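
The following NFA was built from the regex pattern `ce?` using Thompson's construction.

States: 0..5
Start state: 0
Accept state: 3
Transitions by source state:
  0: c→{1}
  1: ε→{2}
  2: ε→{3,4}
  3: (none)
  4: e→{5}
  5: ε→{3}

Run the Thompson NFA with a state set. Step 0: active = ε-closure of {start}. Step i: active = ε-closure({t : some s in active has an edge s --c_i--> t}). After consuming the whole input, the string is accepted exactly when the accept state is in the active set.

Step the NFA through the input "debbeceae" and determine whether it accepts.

start: ε-closure({0}) = {0}
'd' @ 1: {}  — no active states
rest 'ebbeceae' ignored (set empty)
after full input: {}  (accept=3 not in)

Answer: REJECT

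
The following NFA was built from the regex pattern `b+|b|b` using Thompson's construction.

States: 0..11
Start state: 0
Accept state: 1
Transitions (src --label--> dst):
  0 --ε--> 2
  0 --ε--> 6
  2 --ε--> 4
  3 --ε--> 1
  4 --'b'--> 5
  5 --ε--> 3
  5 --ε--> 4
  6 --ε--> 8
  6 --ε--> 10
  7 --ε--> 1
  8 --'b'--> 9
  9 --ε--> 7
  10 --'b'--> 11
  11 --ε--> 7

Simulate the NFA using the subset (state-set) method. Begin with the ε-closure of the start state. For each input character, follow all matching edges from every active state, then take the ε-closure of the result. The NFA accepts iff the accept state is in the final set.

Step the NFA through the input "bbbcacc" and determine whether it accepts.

start: ε-closure({0}) = {0,2,4,6,8,10}
'b' @ 1: {1,3,4,5,7,9,11}  (accept∈set)
'b' @ 2: {1,3,4,5}  (accept∈set)
'b' @ 3: {1,3,4,5}  (accept∈set)
'c' @ 4: {}  — no active states
rest 'acc' ignored (set empty)
after full input: {}  (accept=1 not in)

Answer: REJECT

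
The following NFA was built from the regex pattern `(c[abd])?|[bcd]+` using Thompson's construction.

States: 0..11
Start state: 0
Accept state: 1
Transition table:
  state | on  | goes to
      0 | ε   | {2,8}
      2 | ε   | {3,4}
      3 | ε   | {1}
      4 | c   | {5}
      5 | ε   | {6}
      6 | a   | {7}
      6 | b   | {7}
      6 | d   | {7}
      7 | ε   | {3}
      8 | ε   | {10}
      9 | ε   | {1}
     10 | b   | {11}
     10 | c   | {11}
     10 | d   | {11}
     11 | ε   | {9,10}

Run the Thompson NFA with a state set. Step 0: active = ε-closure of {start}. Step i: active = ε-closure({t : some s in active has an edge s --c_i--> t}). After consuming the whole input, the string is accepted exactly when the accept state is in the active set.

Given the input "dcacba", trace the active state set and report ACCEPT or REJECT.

Answer: REJECT

Trace:
initial (ε-close {0}): {0,1,2,3,4,8,10}
'd' @ 1: {1,9,10,11}  ✓accept
'c' @ 2: {1,9,10,11}  ✓accept
'a' @ 3: {}  — no active states
rest 'cba' ignored (set empty)
end set {} — state 1 not in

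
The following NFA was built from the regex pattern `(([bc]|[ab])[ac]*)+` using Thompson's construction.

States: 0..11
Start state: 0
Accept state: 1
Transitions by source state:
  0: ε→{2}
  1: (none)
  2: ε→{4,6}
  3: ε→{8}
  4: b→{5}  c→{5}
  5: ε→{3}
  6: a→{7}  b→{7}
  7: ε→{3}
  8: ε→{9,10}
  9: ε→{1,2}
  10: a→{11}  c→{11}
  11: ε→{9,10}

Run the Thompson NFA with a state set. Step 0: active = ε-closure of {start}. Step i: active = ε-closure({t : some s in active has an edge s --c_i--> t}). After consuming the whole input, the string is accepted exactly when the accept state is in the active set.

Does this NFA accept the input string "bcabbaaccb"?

Answer: ACCEPT

Steps:
S₀ = ε-closure({0}) = {0,2,4,6}
'b' @ 1: {1,2,3,4,5,6,7,8,9,10}  [accepting]
'c' @ 2: {1,2,3,4,5,6,8,9,10,11}  [accepting]
'a' @ 3: {1,2,3,4,6,7,8,9,10,11}  [accepting]
'b' @ 4: {1,2,3,4,5,6,7,8,9,10}  [accepting]
'b' @ 5: {1,2,3,4,5,6,7,8,9,10}  [accepting]
'a' @ 6: {1,2,3,4,6,7,8,9,10,11}  [accepting]
'a' @ 7: {1,2,3,4,6,7,8,9,10,11}  [accepting]
'c' @ 8: {1,2,3,4,5,6,8,9,10,11}  [accepting]
'c' @ 9: {1,2,3,4,5,6,8,9,10,11}  [accepting]
'b' @ 10: {1,2,3,4,5,6,7,8,9,10}  [accepting]
end set {1,2,3,4,5,6,7,8,9,10} — state 1 in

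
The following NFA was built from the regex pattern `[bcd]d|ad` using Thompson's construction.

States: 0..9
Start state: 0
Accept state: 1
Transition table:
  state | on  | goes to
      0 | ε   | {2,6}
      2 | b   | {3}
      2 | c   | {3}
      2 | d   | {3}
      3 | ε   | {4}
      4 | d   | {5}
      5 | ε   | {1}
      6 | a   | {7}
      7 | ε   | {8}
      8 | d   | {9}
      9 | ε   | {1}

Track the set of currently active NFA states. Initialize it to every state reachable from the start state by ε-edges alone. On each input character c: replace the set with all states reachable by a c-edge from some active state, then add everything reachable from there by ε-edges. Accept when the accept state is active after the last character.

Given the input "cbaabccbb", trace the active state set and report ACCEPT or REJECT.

Answer: REJECT

Trace:
initial (ε-close {0}): {0,2,6}
'c' @ 1: {3,4}
'b' @ 2: {}  — state set empty
rest 'aabccbb' ignored (set empty)
end set {} — state 1 not in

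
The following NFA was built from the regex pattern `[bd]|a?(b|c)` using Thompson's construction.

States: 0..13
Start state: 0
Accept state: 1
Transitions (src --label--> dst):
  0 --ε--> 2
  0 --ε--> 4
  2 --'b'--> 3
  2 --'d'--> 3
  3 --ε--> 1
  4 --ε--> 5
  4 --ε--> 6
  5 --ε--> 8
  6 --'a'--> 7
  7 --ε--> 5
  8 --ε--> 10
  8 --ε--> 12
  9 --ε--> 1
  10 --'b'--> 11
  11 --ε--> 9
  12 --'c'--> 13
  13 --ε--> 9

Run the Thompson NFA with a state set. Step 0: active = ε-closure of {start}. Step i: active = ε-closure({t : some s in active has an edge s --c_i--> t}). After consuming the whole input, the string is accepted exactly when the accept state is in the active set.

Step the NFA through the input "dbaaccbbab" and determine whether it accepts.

Answer: REJECT

Steps:
S₀ = ε-closure({0}) = {0,2,4,5,6,8,10,12}
'd' @ 1: {1,3}  ✓accept
'b' @ 2: {}  — dead — no transitions
rest 'aaccbbab' ignored (set empty)
after full input: {}  (accept=1 not in)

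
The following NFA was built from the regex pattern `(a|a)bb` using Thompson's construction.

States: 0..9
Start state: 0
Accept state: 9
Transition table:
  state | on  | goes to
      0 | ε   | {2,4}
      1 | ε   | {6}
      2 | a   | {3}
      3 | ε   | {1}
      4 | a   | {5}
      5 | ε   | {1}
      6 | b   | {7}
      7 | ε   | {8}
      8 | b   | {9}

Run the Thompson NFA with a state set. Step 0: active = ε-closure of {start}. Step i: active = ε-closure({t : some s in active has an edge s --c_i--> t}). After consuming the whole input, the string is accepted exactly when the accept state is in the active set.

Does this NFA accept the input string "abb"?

Answer: ACCEPT

Steps:
initial (ε-close {0}): {0,2,4}
'a' @ 1: {1,3,5,6}
'b' @ 2: {7,8}
'b' @ 3: {9}  ✓accept
after full input: {9}  (accept=9 in)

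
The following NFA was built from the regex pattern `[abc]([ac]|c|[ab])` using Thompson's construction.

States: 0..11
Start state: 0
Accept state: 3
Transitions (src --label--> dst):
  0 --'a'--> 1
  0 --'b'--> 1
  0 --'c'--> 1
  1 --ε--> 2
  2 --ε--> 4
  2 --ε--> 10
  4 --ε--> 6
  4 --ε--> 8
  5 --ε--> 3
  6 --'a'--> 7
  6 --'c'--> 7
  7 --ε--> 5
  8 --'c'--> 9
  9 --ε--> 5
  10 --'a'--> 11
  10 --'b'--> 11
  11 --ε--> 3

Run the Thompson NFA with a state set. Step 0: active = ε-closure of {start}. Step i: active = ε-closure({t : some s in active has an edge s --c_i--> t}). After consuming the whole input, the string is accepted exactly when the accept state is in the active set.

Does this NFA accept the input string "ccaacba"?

Answer: REJECT

Trace:
S₀ = ε-closure({0}) = {0}
'c' @ 1: {1,2,4,6,8,10}
'c' @ 2: {3,5,7,9}  ✓accept
'a' @ 3: {}  — state set empty
rest 'acba' ignored (set empty)
final: {}; accept 3 not in set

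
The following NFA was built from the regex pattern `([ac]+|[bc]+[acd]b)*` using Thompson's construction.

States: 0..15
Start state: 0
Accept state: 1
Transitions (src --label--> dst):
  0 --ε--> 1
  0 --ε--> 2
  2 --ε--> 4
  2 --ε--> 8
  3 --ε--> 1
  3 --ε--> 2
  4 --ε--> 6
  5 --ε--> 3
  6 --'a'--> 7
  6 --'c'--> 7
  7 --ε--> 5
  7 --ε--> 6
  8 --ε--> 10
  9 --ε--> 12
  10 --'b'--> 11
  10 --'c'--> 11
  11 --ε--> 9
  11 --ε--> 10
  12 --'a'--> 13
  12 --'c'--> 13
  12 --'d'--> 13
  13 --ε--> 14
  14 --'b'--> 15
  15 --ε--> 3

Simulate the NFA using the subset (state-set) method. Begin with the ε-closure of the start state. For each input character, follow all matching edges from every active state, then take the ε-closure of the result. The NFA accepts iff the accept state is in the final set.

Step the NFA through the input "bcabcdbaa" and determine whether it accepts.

S₀ = ε-closure({0}) = {0,1,2,4,6,8,10}
'b' @ 1: {9,10,11,12}
'c' @ 2: {9,10,11,12,13,14}
'a' @ 3: {13,14}
'b' @ 4: {1,2,3,4,6,8,10,15}  [accepting]
'c' @ 5: {1,2,3,4,5,6,7,8,9,10,11,12}  [accepting]
'd' @ 6: {13,14}
'b' @ 7: {1,2,3,4,6,8,10,15}  [accepting]
'a' @ 8: {1,2,3,4,5,6,7,8,10}  [accepting]
'a' @ 9: {1,2,3,4,5,6,7,8,10}  [accepting]
after full input: {1,2,3,4,5,6,7,8,10}  (accept=1 in)

Answer: ACCEPT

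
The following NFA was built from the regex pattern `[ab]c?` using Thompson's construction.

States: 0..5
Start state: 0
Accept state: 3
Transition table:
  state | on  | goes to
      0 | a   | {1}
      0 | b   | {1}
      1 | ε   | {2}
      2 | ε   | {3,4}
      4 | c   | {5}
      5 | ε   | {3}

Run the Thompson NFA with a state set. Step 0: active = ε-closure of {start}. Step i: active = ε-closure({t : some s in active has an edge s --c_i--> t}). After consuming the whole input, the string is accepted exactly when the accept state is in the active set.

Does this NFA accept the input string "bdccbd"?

Answer: REJECT

Derivation:
start: ε-closure({0}) = {0}
'b' @ 1: {1,2,3,4}  (accept∈set)
'd' @ 2: {}  — dead — no transitions
rest 'ccbd' ignored (set empty)
final: {}; accept 3 not in set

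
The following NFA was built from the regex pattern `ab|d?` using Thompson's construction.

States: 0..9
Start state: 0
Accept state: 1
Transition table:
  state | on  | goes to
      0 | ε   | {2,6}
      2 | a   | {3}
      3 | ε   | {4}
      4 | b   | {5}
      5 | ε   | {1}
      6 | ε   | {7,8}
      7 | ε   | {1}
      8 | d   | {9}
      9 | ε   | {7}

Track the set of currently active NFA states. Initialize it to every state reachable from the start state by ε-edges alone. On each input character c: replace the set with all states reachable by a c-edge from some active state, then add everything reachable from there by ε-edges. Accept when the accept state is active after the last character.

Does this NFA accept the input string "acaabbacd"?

initial (ε-close {0}): {0,1,2,6,7,8}
'a' @ 1: {3,4}
'c' @ 2: {}  — state set empty
rest 'aabbacd' ignored (set empty)
end set {} — state 1 not in

Answer: REJECT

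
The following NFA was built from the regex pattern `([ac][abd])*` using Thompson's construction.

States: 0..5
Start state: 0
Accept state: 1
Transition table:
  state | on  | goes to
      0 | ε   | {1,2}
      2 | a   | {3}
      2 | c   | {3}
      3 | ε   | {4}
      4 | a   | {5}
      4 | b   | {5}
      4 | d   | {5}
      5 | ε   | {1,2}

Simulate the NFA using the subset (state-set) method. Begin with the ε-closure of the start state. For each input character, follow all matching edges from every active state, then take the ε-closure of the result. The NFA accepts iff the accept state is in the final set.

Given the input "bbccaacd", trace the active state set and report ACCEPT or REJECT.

Answer: REJECT

Steps:
S₀ = ε-closure({0}) = {0,1,2}
'b' @ 1: {}  — no active states
rest 'bccaacd' ignored (set empty)
end set {} — state 1 not in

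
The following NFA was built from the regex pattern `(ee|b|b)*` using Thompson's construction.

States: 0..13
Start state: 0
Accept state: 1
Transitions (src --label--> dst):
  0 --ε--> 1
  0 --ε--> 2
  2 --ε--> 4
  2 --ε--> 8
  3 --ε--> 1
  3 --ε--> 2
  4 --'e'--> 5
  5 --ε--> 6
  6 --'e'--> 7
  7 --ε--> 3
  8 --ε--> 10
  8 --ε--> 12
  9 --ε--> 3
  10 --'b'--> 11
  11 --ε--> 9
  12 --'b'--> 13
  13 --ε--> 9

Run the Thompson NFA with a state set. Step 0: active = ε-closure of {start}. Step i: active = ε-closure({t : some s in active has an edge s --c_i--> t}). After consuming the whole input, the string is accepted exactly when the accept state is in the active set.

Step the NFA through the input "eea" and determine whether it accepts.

Answer: REJECT

Steps:
S₀ = ε-closure({0}) = {0,1,2,4,8,10,12}
'e' @ 1: {5,6}
'e' @ 2: {1,2,3,4,7,8,10,12}  [accepting]
'a' @ 3: {}  — dead — no transitions
final: {}; accept 1 not in set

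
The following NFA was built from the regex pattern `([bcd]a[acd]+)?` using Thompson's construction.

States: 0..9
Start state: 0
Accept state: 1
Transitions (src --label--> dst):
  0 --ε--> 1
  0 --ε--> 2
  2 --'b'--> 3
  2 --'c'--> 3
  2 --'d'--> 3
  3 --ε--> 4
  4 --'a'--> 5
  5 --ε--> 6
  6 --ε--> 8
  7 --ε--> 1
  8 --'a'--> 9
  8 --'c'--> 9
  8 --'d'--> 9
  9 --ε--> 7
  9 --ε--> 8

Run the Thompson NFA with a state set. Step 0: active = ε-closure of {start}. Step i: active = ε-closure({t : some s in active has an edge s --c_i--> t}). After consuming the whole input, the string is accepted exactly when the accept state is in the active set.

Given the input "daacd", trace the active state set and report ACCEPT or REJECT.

S₀ = ε-closure({0}) = {0,1,2}
'd' @ 1: {3,4}
'a' @ 2: {5,6,8}
'a' @ 3: {1,7,8,9}  [accepting]
'c' @ 4: {1,7,8,9}  [accepting]
'd' @ 5: {1,7,8,9}  [accepting]
end set {1,7,8,9} — state 1 in

Answer: ACCEPT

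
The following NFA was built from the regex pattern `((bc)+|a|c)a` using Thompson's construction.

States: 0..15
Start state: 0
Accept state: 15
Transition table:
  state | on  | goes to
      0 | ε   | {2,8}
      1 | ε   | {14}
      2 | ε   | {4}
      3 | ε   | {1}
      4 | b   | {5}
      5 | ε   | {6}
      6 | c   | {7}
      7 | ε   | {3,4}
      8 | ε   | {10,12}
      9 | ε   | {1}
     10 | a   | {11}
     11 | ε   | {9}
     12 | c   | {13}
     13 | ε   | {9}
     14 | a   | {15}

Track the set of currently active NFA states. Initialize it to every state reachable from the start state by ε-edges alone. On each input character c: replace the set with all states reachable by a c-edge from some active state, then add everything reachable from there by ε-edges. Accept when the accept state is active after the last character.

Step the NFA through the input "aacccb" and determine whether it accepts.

initial (ε-close {0}): {0,2,4,8,10,12}
'a' @ 1: {1,9,11,14}
'a' @ 2: {15}  ✓accept
'c' @ 3: {}  — state set empty
rest 'ccb' ignored (set empty)
final: {}; accept 15 not in set

Answer: REJECT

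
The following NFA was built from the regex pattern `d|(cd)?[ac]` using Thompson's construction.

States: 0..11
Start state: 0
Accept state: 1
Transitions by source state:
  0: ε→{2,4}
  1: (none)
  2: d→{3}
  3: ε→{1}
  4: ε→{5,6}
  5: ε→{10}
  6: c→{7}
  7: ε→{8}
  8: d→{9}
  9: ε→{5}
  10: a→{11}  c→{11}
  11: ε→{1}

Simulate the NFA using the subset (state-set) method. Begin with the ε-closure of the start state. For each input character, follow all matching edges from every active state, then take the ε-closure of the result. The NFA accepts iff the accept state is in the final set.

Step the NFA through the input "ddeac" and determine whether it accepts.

S₀ = ε-closure({0}) = {0,2,4,5,6,10}
'd' @ 1: {1,3}  [accepting]
'd' @ 2: {}  — state set empty
rest 'eac' ignored (set empty)
final: {}; accept 1 not in set

Answer: REJECT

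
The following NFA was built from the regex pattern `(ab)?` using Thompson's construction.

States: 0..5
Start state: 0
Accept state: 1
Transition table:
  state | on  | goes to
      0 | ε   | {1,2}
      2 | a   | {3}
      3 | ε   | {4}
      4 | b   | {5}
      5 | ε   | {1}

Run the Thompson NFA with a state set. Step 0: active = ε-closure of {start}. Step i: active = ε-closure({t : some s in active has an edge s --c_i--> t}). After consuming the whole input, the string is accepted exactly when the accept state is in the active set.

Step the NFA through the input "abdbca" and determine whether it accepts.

Answer: REJECT

Trace:
S₀ = ε-closure({0}) = {0,1,2}
'a' @ 1: {3,4}
'b' @ 2: {1,5}  (accept∈set)
'd' @ 3: {}  — state set empty
rest 'bca' ignored (set empty)
after full input: {}  (accept=1 not in)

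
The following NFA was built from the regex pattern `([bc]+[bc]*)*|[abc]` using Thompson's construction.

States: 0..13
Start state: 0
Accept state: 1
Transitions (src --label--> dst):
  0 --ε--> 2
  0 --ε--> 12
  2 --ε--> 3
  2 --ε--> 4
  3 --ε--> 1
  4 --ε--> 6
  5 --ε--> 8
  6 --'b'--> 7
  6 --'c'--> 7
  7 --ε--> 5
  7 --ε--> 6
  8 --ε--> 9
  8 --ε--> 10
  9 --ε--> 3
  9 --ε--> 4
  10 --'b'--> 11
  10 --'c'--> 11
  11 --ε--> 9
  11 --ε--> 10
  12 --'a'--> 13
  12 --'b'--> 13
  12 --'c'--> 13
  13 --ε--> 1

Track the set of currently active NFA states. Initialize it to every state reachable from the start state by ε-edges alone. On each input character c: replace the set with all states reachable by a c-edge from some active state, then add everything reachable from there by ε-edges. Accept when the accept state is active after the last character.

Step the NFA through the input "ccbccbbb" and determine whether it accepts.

initial (ε-close {0}): {0,1,2,3,4,6,12}
'c' @ 1: {1,3,4,5,6,7,8,9,10,13}  (accept∈set)
'c' @ 2: {1,3,4,5,6,7,8,9,10,11}  (accept∈set)
'b' @ 3: {1,3,4,5,6,7,8,9,10,11}  (accept∈set)
'c' @ 4: {1,3,4,5,6,7,8,9,10,11}  (accept∈set)
'c' @ 5: {1,3,4,5,6,7,8,9,10,11}  (accept∈set)
'b' @ 6: {1,3,4,5,6,7,8,9,10,11}  (accept∈set)
'b' @ 7: {1,3,4,5,6,7,8,9,10,11}  (accept∈set)
'b' @ 8: {1,3,4,5,6,7,8,9,10,11}  (accept∈set)
end set {1,3,4,5,6,7,8,9,10,11} — state 1 in

Answer: ACCEPT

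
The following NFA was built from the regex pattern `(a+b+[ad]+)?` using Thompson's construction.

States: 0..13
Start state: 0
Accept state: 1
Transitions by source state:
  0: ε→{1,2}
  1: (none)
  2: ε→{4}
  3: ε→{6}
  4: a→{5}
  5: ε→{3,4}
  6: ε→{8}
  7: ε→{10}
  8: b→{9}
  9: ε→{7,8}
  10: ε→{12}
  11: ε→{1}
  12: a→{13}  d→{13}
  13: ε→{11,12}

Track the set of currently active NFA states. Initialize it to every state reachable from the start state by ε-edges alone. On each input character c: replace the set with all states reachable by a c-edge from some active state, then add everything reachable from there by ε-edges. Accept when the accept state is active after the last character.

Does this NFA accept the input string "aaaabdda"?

S₀ = ε-closure({0}) = {0,1,2,4}
'a' @ 1: {3,4,5,6,8}
'a' @ 2: {3,4,5,6,8}
'a' @ 3: {3,4,5,6,8}
'a' @ 4: {3,4,5,6,8}
'b' @ 5: {7,8,9,10,12}
'd' @ 6: {1,11,12,13}  (accept∈set)
'd' @ 7: {1,11,12,13}  (accept∈set)
'a' @ 8: {1,11,12,13}  (accept∈set)
after full input: {1,11,12,13}  (accept=1 in)

Answer: ACCEPT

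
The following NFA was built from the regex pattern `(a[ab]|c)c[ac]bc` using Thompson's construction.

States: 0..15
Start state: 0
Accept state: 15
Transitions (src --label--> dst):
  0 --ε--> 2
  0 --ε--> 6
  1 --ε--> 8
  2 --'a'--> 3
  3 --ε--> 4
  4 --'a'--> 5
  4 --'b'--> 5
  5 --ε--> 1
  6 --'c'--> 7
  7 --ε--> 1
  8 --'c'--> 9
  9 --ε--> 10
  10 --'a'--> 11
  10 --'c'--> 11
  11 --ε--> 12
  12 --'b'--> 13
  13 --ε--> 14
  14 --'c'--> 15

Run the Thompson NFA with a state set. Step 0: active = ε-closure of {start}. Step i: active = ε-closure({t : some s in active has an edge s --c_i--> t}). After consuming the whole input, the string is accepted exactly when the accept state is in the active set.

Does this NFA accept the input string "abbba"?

Answer: REJECT

Trace:
start: ε-closure({0}) = {0,2,6}
'a' @ 1: {3,4}
'b' @ 2: {1,5,8}
'b' @ 3: {}  — dead — no transitions
rest 'ba' ignored (set empty)
after full input: {}  (accept=15 not in)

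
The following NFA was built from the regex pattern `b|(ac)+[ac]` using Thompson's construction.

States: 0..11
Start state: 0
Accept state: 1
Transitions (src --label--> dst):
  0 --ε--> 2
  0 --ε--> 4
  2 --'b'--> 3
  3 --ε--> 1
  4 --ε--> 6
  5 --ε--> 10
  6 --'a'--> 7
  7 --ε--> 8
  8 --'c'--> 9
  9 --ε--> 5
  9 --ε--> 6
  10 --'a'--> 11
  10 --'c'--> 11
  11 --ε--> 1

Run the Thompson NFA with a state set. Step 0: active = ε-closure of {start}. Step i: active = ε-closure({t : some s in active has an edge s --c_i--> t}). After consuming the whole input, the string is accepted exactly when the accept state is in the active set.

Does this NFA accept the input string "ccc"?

initial (ε-close {0}): {0,2,4,6}
'c' @ 1: {}  — dead — no transitions
rest 'cc' ignored (set empty)
final: {}; accept 1 not in set

Answer: REJECT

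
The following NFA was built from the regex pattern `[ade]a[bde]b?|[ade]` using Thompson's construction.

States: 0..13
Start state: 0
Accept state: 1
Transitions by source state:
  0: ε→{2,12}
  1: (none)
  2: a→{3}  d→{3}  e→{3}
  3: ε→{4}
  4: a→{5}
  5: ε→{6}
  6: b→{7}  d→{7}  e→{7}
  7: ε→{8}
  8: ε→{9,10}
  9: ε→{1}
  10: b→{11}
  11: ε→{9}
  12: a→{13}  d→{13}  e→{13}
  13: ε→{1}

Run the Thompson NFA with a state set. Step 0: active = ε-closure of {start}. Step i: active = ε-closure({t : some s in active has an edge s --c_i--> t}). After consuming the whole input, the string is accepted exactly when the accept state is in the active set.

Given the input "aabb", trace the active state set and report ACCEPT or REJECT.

Answer: ACCEPT

Steps:
initial (ε-close {0}): {0,2,12}
'a' @ 1: {1,3,4,13}  ✓accept
'a' @ 2: {5,6}
'b' @ 3: {1,7,8,9,10}  ✓accept
'b' @ 4: {1,9,11}  ✓accept
end set {1,9,11} — state 1 in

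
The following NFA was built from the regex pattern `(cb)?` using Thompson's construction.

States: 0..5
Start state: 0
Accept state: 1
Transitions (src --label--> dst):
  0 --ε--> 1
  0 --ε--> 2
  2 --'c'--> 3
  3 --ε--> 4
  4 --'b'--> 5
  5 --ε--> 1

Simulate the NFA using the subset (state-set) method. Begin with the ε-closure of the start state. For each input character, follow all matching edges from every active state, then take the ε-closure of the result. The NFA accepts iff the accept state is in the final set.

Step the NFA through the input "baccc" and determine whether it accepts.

start: ε-closure({0}) = {0,1,2}
'b' @ 1: {}  — state set empty
rest 'accc' ignored (set empty)
final: {}; accept 1 not in set

Answer: REJECT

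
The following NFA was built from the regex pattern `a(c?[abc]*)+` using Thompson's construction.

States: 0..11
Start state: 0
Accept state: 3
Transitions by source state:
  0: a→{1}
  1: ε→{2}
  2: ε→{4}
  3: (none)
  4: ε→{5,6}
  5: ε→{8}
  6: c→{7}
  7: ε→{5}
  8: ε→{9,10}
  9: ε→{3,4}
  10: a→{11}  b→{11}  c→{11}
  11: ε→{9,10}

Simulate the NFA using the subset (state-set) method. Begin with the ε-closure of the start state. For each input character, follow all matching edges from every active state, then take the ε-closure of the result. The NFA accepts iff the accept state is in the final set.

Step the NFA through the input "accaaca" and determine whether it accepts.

Answer: ACCEPT

Derivation:
initial (ε-close {0}): {0}
'a' @ 1: {1,2,3,4,5,6,8,9,10}  (accept∈set)
'c' @ 2: {3,4,5,6,7,8,9,10,11}  (accept∈set)
'c' @ 3: {3,4,5,6,7,8,9,10,11}  (accept∈set)
'a' @ 4: {3,4,5,6,8,9,10,11}  (accept∈set)
'a' @ 5: {3,4,5,6,8,9,10,11}  (accept∈set)
'c' @ 6: {3,4,5,6,7,8,9,10,11}  (accept∈set)
'a' @ 7: {3,4,5,6,8,9,10,11}  (accept∈set)
after full input: {3,4,5,6,8,9,10,11}  (accept=3 in)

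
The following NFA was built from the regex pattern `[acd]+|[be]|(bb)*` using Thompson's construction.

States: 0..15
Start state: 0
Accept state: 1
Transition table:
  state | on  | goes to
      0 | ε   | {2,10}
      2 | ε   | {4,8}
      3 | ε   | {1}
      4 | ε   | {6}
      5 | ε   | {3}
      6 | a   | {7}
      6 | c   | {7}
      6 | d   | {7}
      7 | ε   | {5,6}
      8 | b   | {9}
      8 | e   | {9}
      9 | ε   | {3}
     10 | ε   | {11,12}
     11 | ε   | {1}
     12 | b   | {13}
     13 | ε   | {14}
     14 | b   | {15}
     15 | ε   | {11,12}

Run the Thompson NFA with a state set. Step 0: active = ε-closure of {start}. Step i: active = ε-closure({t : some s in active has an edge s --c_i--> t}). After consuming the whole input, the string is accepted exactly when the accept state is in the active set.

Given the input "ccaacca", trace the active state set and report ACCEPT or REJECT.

initial (ε-close {0}): {0,1,2,4,6,8,10,11,12}
'c' @ 1: {1,3,5,6,7}  (accept∈set)
'c' @ 2: {1,3,5,6,7}  (accept∈set)
'a' @ 3: {1,3,5,6,7}  (accept∈set)
'a' @ 4: {1,3,5,6,7}  (accept∈set)
'c' @ 5: {1,3,5,6,7}  (accept∈set)
'c' @ 6: {1,3,5,6,7}  (accept∈set)
'a' @ 7: {1,3,5,6,7}  (accept∈set)
final: {1,3,5,6,7}; accept 1 in set

Answer: ACCEPT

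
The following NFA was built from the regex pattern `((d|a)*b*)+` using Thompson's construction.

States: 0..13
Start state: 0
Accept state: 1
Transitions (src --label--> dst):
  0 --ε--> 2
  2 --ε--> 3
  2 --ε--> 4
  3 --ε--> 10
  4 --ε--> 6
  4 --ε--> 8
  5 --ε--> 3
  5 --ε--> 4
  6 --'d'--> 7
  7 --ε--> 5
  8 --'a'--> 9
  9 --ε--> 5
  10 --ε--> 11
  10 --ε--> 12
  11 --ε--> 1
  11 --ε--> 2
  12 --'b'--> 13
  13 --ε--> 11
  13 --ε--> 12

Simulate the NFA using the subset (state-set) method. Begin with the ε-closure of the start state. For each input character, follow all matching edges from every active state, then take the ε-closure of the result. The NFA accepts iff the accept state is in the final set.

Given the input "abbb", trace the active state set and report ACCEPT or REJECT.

initial (ε-close {0}): {0,1,2,3,4,6,8,10,11,12}
'a' @ 1: {1,2,3,4,5,6,8,9,10,11,12}  [accepting]
'b' @ 2: {1,2,3,4,6,8,10,11,12,13}  [accepting]
'b' @ 3: {1,2,3,4,6,8,10,11,12,13}  [accepting]
'b' @ 4: {1,2,3,4,6,8,10,11,12,13}  [accepting]
end set {1,2,3,4,6,8,10,11,12,13} — state 1 in

Answer: ACCEPT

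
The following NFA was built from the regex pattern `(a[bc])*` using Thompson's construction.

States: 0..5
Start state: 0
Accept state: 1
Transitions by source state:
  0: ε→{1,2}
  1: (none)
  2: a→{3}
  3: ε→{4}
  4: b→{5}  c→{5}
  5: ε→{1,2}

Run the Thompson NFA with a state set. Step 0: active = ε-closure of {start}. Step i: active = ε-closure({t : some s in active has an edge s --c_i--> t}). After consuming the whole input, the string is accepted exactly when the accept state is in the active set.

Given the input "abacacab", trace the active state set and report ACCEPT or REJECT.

initial (ε-close {0}): {0,1,2}
'a' @ 1: {3,4}
'b' @ 2: {1,2,5}  ✓accept
'a' @ 3: {3,4}
'c' @ 4: {1,2,5}  ✓accept
'a' @ 5: {3,4}
'c' @ 6: {1,2,5}  ✓accept
'a' @ 7: {3,4}
'b' @ 8: {1,2,5}  ✓accept
end set {1,2,5} — state 1 in

Answer: ACCEPT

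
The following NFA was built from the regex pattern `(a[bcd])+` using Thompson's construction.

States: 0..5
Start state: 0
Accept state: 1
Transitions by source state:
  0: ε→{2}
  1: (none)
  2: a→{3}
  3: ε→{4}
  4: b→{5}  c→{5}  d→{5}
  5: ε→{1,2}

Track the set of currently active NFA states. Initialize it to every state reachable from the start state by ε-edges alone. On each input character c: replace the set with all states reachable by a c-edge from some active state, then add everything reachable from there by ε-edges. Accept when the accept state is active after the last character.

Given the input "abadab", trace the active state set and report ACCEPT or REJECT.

start: ε-closure({0}) = {0,2}
'a' @ 1: {3,4}
'b' @ 2: {1,2,5}  (accept∈set)
'a' @ 3: {3,4}
'd' @ 4: {1,2,5}  (accept∈set)
'a' @ 5: {3,4}
'b' @ 6: {1,2,5}  (accept∈set)
final: {1,2,5}; accept 1 in set

Answer: ACCEPT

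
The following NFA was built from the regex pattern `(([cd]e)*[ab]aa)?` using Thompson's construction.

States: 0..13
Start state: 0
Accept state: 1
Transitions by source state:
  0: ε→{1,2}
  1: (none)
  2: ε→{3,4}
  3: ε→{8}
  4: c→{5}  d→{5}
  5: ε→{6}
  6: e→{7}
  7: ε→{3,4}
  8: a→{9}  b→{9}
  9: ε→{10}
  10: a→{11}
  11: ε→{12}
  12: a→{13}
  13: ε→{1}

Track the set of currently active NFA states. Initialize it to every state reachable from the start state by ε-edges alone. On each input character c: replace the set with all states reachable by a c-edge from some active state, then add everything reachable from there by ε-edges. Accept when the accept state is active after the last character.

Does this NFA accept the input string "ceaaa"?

S₀ = ε-closure({0}) = {0,1,2,3,4,8}
'c' @ 1: {5,6}
'e' @ 2: {3,4,7,8}
'a' @ 3: {9,10}
'a' @ 4: {11,12}
'a' @ 5: {1,13}  ✓accept
final: {1,13}; accept 1 in set

Answer: ACCEPT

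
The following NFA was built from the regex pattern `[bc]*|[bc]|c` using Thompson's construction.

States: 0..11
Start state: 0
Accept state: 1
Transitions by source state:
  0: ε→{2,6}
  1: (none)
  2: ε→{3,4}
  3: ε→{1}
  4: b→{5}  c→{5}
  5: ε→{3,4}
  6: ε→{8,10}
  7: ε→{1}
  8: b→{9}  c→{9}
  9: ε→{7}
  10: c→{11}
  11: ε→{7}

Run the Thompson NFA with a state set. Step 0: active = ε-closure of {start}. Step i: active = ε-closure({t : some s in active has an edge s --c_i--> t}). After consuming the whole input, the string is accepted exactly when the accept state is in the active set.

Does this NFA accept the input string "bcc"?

Answer: ACCEPT

Trace:
S₀ = ε-closure({0}) = {0,1,2,3,4,6,8,10}
'b' @ 1: {1,3,4,5,7,9}  [accepting]
'c' @ 2: {1,3,4,5}  [accepting]
'c' @ 3: {1,3,4,5}  [accepting]
final: {1,3,4,5}; accept 1 in set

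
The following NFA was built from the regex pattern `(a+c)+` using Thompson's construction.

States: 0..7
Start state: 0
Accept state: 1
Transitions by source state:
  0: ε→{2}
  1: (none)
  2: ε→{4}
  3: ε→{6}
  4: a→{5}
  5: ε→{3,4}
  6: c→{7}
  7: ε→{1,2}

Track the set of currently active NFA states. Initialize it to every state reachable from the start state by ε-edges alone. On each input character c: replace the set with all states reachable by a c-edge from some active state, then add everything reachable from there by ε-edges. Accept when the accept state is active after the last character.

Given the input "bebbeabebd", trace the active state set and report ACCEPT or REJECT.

initial (ε-close {0}): {0,2,4}
'b' @ 1: {}  — no active states
rest 'ebbeabebd' ignored (set empty)
after full input: {}  (accept=1 not in)

Answer: REJECT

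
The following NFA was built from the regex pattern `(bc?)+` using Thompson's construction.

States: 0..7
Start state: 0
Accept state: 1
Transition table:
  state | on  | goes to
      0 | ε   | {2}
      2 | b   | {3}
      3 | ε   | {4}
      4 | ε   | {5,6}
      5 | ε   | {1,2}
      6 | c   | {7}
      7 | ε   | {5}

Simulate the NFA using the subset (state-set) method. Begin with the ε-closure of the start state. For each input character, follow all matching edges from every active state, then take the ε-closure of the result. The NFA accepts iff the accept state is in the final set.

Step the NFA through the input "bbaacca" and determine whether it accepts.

start: ε-closure({0}) = {0,2}
'b' @ 1: {1,2,3,4,5,6}  ✓accept
'b' @ 2: {1,2,3,4,5,6}  ✓accept
'a' @ 3: {}  — state set empty
rest 'acca' ignored (set empty)
end set {} — state 1 not in

Answer: REJECT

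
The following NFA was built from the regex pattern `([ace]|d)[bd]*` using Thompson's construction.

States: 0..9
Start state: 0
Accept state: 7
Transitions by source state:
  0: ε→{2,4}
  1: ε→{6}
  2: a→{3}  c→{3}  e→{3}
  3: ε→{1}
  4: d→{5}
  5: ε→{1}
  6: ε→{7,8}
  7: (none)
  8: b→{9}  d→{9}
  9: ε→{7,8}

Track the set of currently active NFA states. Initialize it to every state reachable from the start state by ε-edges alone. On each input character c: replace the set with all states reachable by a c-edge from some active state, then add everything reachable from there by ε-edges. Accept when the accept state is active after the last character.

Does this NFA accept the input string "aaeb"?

Answer: REJECT

Derivation:
initial (ε-close {0}): {0,2,4}
'a' @ 1: {1,3,6,7,8}  ✓accept
'a' @ 2: {}  — dead — no transitions
rest 'eb' ignored (set empty)
after full input: {}  (accept=7 not in)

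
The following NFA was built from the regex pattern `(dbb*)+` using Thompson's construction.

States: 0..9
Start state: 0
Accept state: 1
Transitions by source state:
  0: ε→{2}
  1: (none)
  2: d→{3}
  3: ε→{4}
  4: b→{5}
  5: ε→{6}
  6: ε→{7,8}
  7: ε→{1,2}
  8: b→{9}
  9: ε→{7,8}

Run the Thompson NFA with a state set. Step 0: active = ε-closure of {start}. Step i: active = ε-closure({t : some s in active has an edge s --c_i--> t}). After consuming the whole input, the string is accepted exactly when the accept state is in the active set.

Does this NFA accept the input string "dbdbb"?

start: ε-closure({0}) = {0,2}
'd' @ 1: {3,4}
'b' @ 2: {1,2,5,6,7,8}  [accepting]
'd' @ 3: {3,4}
'b' @ 4: {1,2,5,6,7,8}  [accepting]
'b' @ 5: {1,2,7,8,9}  [accepting]
end set {1,2,7,8,9} — state 1 in

Answer: ACCEPT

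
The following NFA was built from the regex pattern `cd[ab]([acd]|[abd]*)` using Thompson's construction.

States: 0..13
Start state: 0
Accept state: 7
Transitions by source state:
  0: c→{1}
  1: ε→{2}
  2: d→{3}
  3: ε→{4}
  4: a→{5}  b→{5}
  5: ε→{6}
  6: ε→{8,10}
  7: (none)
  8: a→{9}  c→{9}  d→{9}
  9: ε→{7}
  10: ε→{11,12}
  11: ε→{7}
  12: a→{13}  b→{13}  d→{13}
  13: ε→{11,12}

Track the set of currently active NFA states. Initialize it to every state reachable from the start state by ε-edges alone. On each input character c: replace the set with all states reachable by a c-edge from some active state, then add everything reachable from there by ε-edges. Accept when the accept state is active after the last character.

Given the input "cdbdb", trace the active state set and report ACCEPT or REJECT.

initial (ε-close {0}): {0}
'c' @ 1: {1,2}
'd' @ 2: {3,4}
'b' @ 3: {5,6,7,8,10,11,12}  ✓accept
'd' @ 4: {7,9,11,12,13}  ✓accept
'b' @ 5: {7,11,12,13}  ✓accept
after full input: {7,11,12,13}  (accept=7 in)

Answer: ACCEPT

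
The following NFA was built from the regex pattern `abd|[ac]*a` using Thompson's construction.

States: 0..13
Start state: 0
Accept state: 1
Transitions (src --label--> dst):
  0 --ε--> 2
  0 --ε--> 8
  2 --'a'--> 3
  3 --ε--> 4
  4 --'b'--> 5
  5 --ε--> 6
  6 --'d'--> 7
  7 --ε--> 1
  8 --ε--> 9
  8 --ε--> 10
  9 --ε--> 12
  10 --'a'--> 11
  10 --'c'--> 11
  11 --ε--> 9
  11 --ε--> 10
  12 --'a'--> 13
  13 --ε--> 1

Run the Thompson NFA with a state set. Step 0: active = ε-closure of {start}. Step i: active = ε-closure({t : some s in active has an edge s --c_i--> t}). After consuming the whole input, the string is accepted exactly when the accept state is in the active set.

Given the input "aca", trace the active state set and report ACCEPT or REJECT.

initial (ε-close {0}): {0,2,8,9,10,12}
'a' @ 1: {1,3,4,9,10,11,12,13}  (accept∈set)
'c' @ 2: {9,10,11,12}
'a' @ 3: {1,9,10,11,12,13}  (accept∈set)
end set {1,9,10,11,12,13} — state 1 in

Answer: ACCEPT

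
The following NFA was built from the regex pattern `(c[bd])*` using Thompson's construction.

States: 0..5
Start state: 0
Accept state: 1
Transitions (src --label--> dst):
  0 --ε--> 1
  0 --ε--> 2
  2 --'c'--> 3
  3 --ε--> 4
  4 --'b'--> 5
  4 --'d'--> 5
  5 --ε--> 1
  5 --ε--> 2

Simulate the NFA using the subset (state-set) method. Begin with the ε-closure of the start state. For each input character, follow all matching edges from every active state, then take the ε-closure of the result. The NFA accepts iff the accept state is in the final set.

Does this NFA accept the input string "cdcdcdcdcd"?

Answer: ACCEPT

Derivation:
S₀ = ε-closure({0}) = {0,1,2}
'c' @ 1: {3,4}
'd' @ 2: {1,2,5}  (accept∈set)
'c' @ 3: {3,4}
'd' @ 4: {1,2,5}  (accept∈set)
'c' @ 5: {3,4}
'd' @ 6: {1,2,5}  (accept∈set)
'c' @ 7: {3,4}
'd' @ 8: {1,2,5}  (accept∈set)
'c' @ 9: {3,4}
'd' @ 10: {1,2,5}  (accept∈set)
final: {1,2,5}; accept 1 in set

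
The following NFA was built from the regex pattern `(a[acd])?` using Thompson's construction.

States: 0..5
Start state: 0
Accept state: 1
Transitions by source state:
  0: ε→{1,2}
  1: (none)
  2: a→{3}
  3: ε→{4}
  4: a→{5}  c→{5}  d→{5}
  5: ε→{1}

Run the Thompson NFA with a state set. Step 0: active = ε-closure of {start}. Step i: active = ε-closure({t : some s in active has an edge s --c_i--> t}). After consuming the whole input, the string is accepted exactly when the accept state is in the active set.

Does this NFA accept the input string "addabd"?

Answer: REJECT

Steps:
S₀ = ε-closure({0}) = {0,1,2}
'a' @ 1: {3,4}
'd' @ 2: {1,5}  [accepting]
'd' @ 3: {}  — state set empty
rest 'abd' ignored (set empty)
final: {}; accept 1 not in set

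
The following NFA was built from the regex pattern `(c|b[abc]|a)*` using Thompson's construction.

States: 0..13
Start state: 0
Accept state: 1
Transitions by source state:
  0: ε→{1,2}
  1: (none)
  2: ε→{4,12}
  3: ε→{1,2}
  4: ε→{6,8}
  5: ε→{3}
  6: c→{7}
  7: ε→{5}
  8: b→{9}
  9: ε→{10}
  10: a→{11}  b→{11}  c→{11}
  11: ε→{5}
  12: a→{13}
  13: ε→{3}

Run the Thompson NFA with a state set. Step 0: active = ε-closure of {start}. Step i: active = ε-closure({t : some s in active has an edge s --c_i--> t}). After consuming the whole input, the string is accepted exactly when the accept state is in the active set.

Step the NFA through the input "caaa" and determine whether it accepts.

S₀ = ε-closure({0}) = {0,1,2,4,6,8,12}
'c' @ 1: {1,2,3,4,5,6,7,8,12}  (accept∈set)
'a' @ 2: {1,2,3,4,6,8,12,13}  (accept∈set)
'a' @ 3: {1,2,3,4,6,8,12,13}  (accept∈set)
'a' @ 4: {1,2,3,4,6,8,12,13}  (accept∈set)
final: {1,2,3,4,6,8,12,13}; accept 1 in set

Answer: ACCEPT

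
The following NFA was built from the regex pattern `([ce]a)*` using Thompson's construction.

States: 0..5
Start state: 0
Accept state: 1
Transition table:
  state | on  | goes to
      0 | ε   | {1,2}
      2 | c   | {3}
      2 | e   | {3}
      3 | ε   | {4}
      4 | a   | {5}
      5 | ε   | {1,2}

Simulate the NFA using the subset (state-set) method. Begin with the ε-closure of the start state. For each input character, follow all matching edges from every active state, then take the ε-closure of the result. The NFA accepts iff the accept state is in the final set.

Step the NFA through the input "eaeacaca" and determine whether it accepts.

S₀ = ε-closure({0}) = {0,1,2}
'e' @ 1: {3,4}
'a' @ 2: {1,2,5}  (accept∈set)
'e' @ 3: {3,4}
'a' @ 4: {1,2,5}  (accept∈set)
'c' @ 5: {3,4}
'a' @ 6: {1,2,5}  (accept∈set)
'c' @ 7: {3,4}
'a' @ 8: {1,2,5}  (accept∈set)
after full input: {1,2,5}  (accept=1 in)

Answer: ACCEPT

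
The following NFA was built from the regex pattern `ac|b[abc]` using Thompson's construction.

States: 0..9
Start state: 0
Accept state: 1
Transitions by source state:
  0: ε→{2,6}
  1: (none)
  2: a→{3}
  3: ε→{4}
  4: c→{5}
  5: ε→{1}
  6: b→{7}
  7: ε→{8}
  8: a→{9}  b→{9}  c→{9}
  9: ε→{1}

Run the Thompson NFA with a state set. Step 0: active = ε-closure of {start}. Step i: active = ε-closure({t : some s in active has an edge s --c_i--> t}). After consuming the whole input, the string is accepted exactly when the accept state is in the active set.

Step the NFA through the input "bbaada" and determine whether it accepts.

S₀ = ε-closure({0}) = {0,2,6}
'b' @ 1: {7,8}
'b' @ 2: {1,9}  ✓accept
'a' @ 3: {}  — dead — no transitions
rest 'ada' ignored (set empty)
end set {} — state 1 not in

Answer: REJECT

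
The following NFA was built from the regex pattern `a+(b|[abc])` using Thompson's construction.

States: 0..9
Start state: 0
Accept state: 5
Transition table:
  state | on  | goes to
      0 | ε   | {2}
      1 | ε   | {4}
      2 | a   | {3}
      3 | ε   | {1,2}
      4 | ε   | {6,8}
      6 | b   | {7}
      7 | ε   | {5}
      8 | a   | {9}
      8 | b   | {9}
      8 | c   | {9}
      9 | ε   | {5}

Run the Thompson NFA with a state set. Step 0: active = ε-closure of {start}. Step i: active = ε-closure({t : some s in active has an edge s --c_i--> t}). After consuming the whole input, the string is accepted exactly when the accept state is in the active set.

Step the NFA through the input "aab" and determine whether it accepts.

Answer: ACCEPT

Steps:
start: ε-closure({0}) = {0,2}
'a' @ 1: {1,2,3,4,6,8}
'a' @ 2: {1,2,3,4,5,6,8,9}  ✓accept
'b' @ 3: {5,7,9}  ✓accept
final: {5,7,9}; accept 5 in set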